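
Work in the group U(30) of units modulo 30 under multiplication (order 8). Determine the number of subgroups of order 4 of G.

3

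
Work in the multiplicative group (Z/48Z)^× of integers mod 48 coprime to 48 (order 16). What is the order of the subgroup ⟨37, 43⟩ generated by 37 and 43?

8

|⟨37⟩| = 4 and |⟨43⟩| = 4, so |H| is a multiple of lcm(4, 4) = 4 and divides |G| = 16.
Closing under the operation: H = {1, 7, 13, 19, 25, 31, 37, 43}, so |H| = 8.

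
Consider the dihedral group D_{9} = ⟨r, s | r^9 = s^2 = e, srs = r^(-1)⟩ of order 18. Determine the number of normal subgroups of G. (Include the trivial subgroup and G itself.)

4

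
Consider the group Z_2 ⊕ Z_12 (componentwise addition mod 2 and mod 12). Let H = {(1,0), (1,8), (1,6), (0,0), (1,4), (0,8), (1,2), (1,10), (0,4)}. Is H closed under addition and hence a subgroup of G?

No

|H| = 9 does not divide |G| = 24, so by Lagrange H is not a subgroup.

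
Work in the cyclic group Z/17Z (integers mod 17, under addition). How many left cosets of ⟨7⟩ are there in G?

1

|⟨7⟩| = 17 and |G| = 17.
By Lagrange, [G : H] = |G|/|H| = 17/17 = 1.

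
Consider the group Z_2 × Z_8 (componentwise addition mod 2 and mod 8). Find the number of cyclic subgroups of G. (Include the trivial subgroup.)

Group the elements of G by the cyclic subgroup they generate; each cyclic subgroup of order d accounts for φ(d) elements.
Cyclic subgroups by order — order 1: 1; order 2: 3; order 4: 2; order 8: 2.
Total: 8.

8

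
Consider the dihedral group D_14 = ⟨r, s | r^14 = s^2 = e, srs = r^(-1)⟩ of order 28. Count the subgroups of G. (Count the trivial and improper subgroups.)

|G| = 28, so by Lagrange every subgroup order divides 28. Divisors: 1, 2, 4, 7, 14, 28.
Subgroups by order — order 1: 1; order 2: 15; order 4: 7; order 7: 1; order 14: 3; order 28: 1.
Total: 1 + 15 + 7 + 1 + 3 + 1 = 28.

28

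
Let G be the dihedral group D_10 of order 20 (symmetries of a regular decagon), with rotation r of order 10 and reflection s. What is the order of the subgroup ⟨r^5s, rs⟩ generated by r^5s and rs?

10

|⟨r^5s⟩| = 2 and |⟨rs⟩| = 2, so |H| is a multiple of lcm(2, 2) = 2 and divides |G| = 20.
Closing under the operation: H = {e, r^2, r^4, r^6, r^8, rs, r^3s, r^5s, r^7s, r^9s}, so |H| = 10.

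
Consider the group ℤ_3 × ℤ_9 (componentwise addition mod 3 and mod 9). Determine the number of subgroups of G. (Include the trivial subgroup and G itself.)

10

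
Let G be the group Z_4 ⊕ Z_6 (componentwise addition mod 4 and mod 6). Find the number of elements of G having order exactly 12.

8

An element (a,b) has order lcm(ord(a), ord(b)); count pairs with lcm equal to 12.
Enumerating gives 8 such elements.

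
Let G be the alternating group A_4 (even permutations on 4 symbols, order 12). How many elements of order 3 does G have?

8

The elements of order 3 are: (2 3 4), (2 4 3), (1 2 3), (1 2 4), (1 3 2), (1 3 4), (1 4 2), (1 4 3).
That's 8.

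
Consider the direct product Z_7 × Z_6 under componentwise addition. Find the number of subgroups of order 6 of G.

|G| = 42 and 6 | 42, so subgroups of order 6 are possible by Lagrange.
The subgroups of order 6 are: {(0,0), (0,1), (0,2), (0,3), (0,4), (0,5)}.
So G has 1 subgroup of order 6.

1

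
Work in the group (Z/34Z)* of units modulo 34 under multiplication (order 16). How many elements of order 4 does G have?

The elements of order 4 are: 13, 21.
That's 2.

2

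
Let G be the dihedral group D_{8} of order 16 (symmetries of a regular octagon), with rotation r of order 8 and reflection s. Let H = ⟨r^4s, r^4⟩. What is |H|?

|⟨r^4s⟩| = 2 and |⟨r^4⟩| = 2, so |H| is a multiple of lcm(2, 2) = 2 and divides |G| = 16.
Closing under the operation: H = {e, r^4, s, r^4s}, so |H| = 4.

4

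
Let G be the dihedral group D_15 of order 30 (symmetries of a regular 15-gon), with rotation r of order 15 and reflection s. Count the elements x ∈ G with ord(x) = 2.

15

Enumerating element orders in G gives 15 elements of order 2.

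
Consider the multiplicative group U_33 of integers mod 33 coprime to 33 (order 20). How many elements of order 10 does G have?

12

Enumerating element orders in G gives 12 elements of order 10.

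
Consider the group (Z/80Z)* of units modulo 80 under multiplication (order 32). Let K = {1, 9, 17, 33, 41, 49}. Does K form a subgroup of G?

No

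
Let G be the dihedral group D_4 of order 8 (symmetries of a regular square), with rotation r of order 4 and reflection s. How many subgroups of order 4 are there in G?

3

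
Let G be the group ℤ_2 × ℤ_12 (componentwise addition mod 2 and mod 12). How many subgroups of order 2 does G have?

|G| = 24 and 2 | 24, so subgroups of order 2 are possible by Lagrange.
The subgroups of order 2 are: {(0,0), (0,6)}; {(0,0), (1,0)}; {(0,0), (1,6)}.
So G has 3 subgroups of order 2.

3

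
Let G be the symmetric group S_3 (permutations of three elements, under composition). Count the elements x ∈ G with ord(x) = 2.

3

The elements of order 2 are: (2 3), (1 2), (1 3).
That's 3.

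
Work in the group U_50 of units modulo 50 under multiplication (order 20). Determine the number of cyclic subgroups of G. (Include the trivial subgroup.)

6

Group the elements of G by the cyclic subgroup they generate; each cyclic subgroup of order d accounts for φ(d) elements.
Cyclic subgroups by order — order 1: 1; order 2: 1; order 4: 1; order 5: 1; order 10: 1; order 20: 1.
Total: 6.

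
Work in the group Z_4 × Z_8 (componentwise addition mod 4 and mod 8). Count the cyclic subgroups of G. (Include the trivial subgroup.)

14

A cyclic subgroup of order d is generated by each of its φ(d) elements of order d, so the cyclic subgroups of order d number (#elements of order d)/φ(d).
Cyclic subgroups by order — order 1: 1; order 2: 3; order 4: 6; order 8: 4.
Total: 14.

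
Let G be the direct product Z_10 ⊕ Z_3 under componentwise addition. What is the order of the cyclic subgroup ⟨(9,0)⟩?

The order of (9,0) in Z_10 × Z_3 is lcm(ord(9) in Z_10, ord(0) in Z_3).
ord(9) = 10 and ord(0) = 1, so |⟨(9,0)⟩| = lcm(10, 1) = 10.

10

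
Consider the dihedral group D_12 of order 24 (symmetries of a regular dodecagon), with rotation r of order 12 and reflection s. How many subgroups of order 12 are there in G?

|G| = 24 and 12 | 24, so subgroups of order 12 are possible by Lagrange.
The subgroups of order 12 are: {e, r, r^2, r^3, r^4, r^5, r^6, r^7, r^8, r^9, r^10, r^11}; {e, r^2, r^4, r^6, r^8, r^10, s, r^2s, r^4s, r^6s, r^8s, r^10s}; {e, r^2, r^4, r^6, r^8, r^10, rs, r^3s, r^5s, r^7s, r^9s, r^11s}.
So G has 3 subgroups of order 12.

3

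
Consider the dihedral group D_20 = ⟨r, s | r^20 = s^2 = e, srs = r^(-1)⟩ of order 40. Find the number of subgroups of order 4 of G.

11

|G| = 40 and 4 | 40, so subgroups of order 4 are possible by Lagrange.
The subgroups of order 4 are: {e, r^10, s, r^10s}; {e, r^10, rs, r^11s}; {e, r^10, r^2s, r^12s}; {e, r^10, r^3s, r^13s}; … (11 in all).
So G has 11 subgroups of order 4.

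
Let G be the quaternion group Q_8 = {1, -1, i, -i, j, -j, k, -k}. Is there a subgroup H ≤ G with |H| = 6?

No

6 does not divide |G| = 8, so by Lagrange no subgroup of order 6 exists.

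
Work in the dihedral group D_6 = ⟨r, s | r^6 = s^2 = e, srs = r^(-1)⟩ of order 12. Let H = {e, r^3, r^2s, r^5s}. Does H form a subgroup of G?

|H| = 4 divides |G| = 12, consistent with Lagrange.
H contains the identity, every element's inverse is in H, and H is closed under ·: it is a subgroup.

Yes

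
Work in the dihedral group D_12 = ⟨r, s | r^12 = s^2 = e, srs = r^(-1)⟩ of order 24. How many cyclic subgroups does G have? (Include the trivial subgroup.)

18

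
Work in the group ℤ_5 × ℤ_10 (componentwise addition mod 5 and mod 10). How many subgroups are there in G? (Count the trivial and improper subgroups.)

16

|G| = 50, so by Lagrange every subgroup order divides 50. Divisors: 1, 2, 5, 10, 25, 50.
Subgroups by order — order 1: 1; order 2: 1; order 5: 6; order 10: 6; order 25: 1; order 50: 1.
Total: 1 + 1 + 6 + 6 + 1 + 1 = 16.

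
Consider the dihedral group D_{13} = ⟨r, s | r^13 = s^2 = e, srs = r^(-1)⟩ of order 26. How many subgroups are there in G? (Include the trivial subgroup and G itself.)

|G| = 26, so by Lagrange every subgroup order divides 26. Divisors: 1, 2, 13, 26.
Subgroups by order — order 1: 1; order 2: 13; order 13: 1; order 26: 1.
Total: 1 + 13 + 1 + 1 = 16.

16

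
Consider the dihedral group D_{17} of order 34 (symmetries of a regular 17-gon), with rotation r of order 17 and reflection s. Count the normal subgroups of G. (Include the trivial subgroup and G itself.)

G has 20 subgroups. Checking conjugation-invariance by order — order 1: 1/1 normal; order 2: 0/17 normal; order 17: 1/1 normal; order 34: 1/1 normal.
Total normal subgroups: 3.

3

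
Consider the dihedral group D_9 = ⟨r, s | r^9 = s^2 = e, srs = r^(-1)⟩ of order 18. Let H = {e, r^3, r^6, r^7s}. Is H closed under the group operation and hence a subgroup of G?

|H| = 4 does not divide |G| = 18, so by Lagrange H is not a subgroup.

No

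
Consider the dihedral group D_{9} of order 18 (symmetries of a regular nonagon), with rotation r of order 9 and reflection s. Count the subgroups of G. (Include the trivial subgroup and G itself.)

|G| = 18, so by Lagrange every subgroup order divides 18. Divisors: 1, 2, 3, 6, 9, 18.
Subgroups by order — order 1: 1; order 2: 9; order 3: 1; order 6: 3; order 9: 1; order 18: 1.
Total: 1 + 9 + 1 + 3 + 1 + 1 = 16.

16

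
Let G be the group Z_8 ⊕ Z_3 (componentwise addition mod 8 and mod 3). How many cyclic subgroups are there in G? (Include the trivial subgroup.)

Each element a generates a cyclic subgroup ⟨a⟩; distinct elements may generate the same one (a cyclic group of order d has φ(d) generators).
Cyclic subgroups by order — order 1: 1; order 2: 1; order 3: 1; order 4: 1; order 6: 1; order 8: 1; order 12: 1; order 24: 1.
Total: 8.

8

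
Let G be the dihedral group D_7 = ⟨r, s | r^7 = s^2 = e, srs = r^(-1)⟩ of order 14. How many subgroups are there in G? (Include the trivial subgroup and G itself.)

10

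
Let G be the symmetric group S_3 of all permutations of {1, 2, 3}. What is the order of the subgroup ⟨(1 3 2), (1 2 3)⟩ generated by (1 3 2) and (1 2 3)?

3

|⟨(1 3 2)⟩| = 3 and |⟨(1 2 3)⟩| = 3, so |H| is a multiple of lcm(3, 3) = 3 and divides |G| = 6.
Closing under the operation: H = {e, (1 2 3), (1 3 2)}, so |H| = 3.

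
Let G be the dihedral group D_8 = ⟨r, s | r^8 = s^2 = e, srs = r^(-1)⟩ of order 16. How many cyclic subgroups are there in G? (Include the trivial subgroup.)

12

Each element a generates a cyclic subgroup ⟨a⟩; distinct elements may generate the same one (a cyclic group of order d has φ(d) generators).
Cyclic subgroups by order — order 1: 1; order 2: 9; order 4: 1; order 8: 1.
Total: 12.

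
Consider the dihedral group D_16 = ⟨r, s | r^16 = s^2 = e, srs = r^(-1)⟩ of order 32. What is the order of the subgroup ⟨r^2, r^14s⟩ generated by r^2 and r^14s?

16

|⟨r^2⟩| = 8 and |⟨r^14s⟩| = 2, so |H| is a multiple of lcm(8, 2) = 8 and divides |G| = 32.
Closing under the operation: H = {e, r^2, r^4, r^6, r^8, r^10, r^12, r^14, s, r^2s, r^4s, r^6s, r^8s, r^10s, r^12s, r^14s}, so |H| = 16.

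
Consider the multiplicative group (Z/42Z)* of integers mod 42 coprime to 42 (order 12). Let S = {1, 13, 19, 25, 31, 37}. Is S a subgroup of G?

Yes

|S| = 6 divides |G| = 12, consistent with Lagrange.
S contains the identity, every element's inverse is in S, and S is closed under ·: it is a subgroup.
In fact S = ⟨19⟩.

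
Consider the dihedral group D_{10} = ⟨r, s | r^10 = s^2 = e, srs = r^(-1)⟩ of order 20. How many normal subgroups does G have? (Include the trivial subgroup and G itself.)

G has 22 subgroups. Checking conjugation-invariance by order — order 1: 1/1 normal; order 2: 1/11 normal; order 4: 0/5 normal; order 5: 1/1 normal; order 10: 3/3 normal; order 20: 1/1 normal.
Total normal subgroups: 7.

7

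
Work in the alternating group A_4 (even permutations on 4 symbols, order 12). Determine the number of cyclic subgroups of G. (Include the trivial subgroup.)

Each element a generates a cyclic subgroup ⟨a⟩; distinct elements may generate the same one (a cyclic group of order d has φ(d) generators).
Cyclic subgroups by order — order 1: 1; order 2: 3; order 3: 4.
Total: 8.

8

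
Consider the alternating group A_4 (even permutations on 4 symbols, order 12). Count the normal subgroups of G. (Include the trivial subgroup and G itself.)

3

G has 10 subgroups. Checking conjugation-invariance by order — order 1: 1/1 normal; order 2: 0/3 normal; order 3: 0/4 normal; order 4: 1/1 normal; order 12: 1/1 normal.
Total normal subgroups: 3.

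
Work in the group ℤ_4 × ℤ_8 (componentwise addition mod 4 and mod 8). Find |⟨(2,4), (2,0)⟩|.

4

|⟨(2,4)⟩| = 2 and |⟨(2,0)⟩| = 2, so |H| is a multiple of lcm(2, 2) = 2 and divides |G| = 32.
Closing under the operation: H = {(0,0), (0,4), (2,0), (2,4)}, so |H| = 4.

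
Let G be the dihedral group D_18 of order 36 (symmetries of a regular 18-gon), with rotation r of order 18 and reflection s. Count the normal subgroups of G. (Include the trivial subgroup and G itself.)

9

G has 45 subgroups. Checking conjugation-invariance by order — order 1: 1/1 normal; order 2: 1/19 normal; order 3: 1/1 normal; order 4: 0/9 normal; order 6: 1/7 normal; order 9: 1/1 normal; order 12: 0/3 normal; order 18: 3/3 normal; order 36: 1/1 normal.
Total normal subgroups: 9.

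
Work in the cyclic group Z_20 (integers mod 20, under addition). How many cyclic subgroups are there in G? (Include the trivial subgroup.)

A cyclic subgroup of order d is generated by each of its φ(d) elements of order d, so the cyclic subgroups of order d number (#elements of order d)/φ(d).
Cyclic subgroups by order — order 1: 1; order 2: 1; order 4: 1; order 5: 1; order 10: 1; order 20: 1.
Total: 6.

6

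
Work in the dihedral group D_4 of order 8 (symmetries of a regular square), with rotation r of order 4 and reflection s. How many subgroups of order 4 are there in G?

3

|G| = 8 and 4 | 8, so subgroups of order 4 are possible by Lagrange.
The subgroups of order 4 are: {e, r, r^2, r^3}; {e, r^2, s, r^2s}; {e, r^2, rs, r^3s}.
So G has 3 subgroups of order 4.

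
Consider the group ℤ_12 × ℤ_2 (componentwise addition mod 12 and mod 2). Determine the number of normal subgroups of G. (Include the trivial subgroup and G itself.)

G is abelian, so every subgroup is normal.
G has 16 subgroups in total, hence 16 normal subgroups.

16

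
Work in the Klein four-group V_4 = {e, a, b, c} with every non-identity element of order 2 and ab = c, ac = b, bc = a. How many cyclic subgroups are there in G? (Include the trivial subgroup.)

4

A cyclic subgroup of order d is generated by each of its φ(d) elements of order d, so the cyclic subgroups of order d number (#elements of order d)/φ(d).
Cyclic subgroups by order — order 1: 1; order 2: 3.
Total: 4.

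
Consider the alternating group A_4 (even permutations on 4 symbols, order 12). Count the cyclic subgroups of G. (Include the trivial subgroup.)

8

Group the elements of G by the cyclic subgroup they generate; each cyclic subgroup of order d accounts for φ(d) elements.
Cyclic subgroups by order — order 1: 1; order 2: 3; order 3: 4.
Total: 8.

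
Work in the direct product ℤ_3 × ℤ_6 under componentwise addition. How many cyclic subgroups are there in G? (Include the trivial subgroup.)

Group the elements of G by the cyclic subgroup they generate; each cyclic subgroup of order d accounts for φ(d) elements.
Cyclic subgroups by order — order 1: 1; order 2: 1; order 3: 4; order 6: 4.
Total: 10.

10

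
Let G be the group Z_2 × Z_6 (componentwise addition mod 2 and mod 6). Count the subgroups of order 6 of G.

|G| = 12 and 6 | 12, so subgroups of order 6 are possible by Lagrange.
The subgroups of order 6 are: {(0,0), (0,1), (0,2), (0,3), (0,4), (0,5)}; {(0,0), (0,2), (0,4), (1,0), (1,2), (1,4)}; {(0,0), (0,2), (0,4), (1,1), (1,3), (1,5)}.
So G has 3 subgroups of order 6.

3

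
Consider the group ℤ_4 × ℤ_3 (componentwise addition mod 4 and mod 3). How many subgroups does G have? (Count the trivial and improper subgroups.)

|G| = 12, so by Lagrange every subgroup order divides 12. Divisors: 1, 2, 3, 4, 6, 12.
Subgroups by order — order 1: 1; order 2: 1; order 3: 1; order 4: 1; order 6: 1; order 12: 1.
Total: 1 + 1 + 1 + 1 + 1 + 1 = 6.

6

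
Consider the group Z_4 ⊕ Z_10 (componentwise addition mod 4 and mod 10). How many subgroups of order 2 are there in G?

3

|G| = 40 and 2 | 40, so subgroups of order 2 are possible by Lagrange.
The subgroups of order 2 are: {(0,0), (0,5)}; {(0,0), (2,0)}; {(0,0), (2,5)}.
So G has 3 subgroups of order 2.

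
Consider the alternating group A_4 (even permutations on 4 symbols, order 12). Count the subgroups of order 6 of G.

0

|G| = 12 and 6 | 12, so subgroups of order 6 are possible by Lagrange.
Checking all subgroups of G, none has order 6.
So G has 0 subgroups of order 6.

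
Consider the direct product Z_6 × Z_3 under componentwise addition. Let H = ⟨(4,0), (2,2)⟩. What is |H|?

9

|⟨(4,0)⟩| = 3 and |⟨(2,2)⟩| = 3, so |H| is a multiple of lcm(3, 3) = 3 and divides |G| = 18.
Closing under the operation: H = {(0,0), (0,1), (0,2), (2,0), (2,1), (2,2), (4,0), (4,1), (4,2)}, so |H| = 9.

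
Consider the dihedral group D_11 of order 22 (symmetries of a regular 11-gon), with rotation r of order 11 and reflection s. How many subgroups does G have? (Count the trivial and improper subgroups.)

|G| = 22, so by Lagrange every subgroup order divides 22. Divisors: 1, 2, 11, 22.
Subgroups by order — order 1: 1; order 2: 11; order 11: 1; order 22: 1.
Total: 1 + 11 + 1 + 1 = 14.

14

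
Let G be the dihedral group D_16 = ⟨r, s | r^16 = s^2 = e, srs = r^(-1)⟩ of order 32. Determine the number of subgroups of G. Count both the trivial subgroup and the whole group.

36

|G| = 32, so by Lagrange every subgroup order divides 32. Divisors: 1, 2, 4, 8, 16, 32.
Subgroups by order — order 1: 1; order 2: 17; order 4: 9; order 8: 5; order 16: 3; order 32: 1.
Total: 1 + 17 + 9 + 5 + 3 + 1 = 36.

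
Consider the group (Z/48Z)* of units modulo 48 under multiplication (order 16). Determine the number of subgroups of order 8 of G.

7

|G| = 16 and 8 | 16, so subgroups of order 8 are possible by Lagrange.
The subgroups of order 8 are: {1, 11, 13, 23, 25, 35, 37, 47}; {1, 11, 17, 19, 25, 35, 41, 43}; {1, 5, 7, 11, 25, 29, 31, 35}; {1, 5, 13, 17, 25, 29, 37, 41}; … (7 in all).
So G has 7 subgroups of order 8.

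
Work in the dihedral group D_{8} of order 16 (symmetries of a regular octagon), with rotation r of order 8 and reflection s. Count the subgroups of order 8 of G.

3

|G| = 16 and 8 | 16, so subgroups of order 8 are possible by Lagrange.
The subgroups of order 8 are: {e, r, r^2, r^3, r^4, r^5, r^6, r^7}; {e, r^2, r^4, r^6, s, r^2s, r^4s, r^6s}; {e, r^2, r^4, r^6, rs, r^3s, r^5s, r^7s}.
So G has 3 subgroups of order 8.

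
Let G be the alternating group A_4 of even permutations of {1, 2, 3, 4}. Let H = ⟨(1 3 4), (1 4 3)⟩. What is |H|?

3

|⟨(1 3 4)⟩| = 3 and |⟨(1 4 3)⟩| = 3, so |H| is a multiple of lcm(3, 3) = 3 and divides |G| = 12.
Closing under the operation: H = {e, (1 3 4), (1 4 3)}, so |H| = 3.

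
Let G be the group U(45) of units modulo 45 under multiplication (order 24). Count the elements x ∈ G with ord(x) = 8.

0

No element of G has order 8 (even though 8 | 24).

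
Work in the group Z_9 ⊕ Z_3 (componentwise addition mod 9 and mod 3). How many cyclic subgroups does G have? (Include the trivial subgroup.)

Group the elements of G by the cyclic subgroup they generate; each cyclic subgroup of order d accounts for φ(d) elements.
Cyclic subgroups by order — order 1: 1; order 3: 4; order 9: 3.
Total: 8.

8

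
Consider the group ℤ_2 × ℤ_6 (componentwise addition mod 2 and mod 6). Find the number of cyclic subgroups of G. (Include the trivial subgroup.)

Group the elements of G by the cyclic subgroup they generate; each cyclic subgroup of order d accounts for φ(d) elements.
Cyclic subgroups by order — order 1: 1; order 2: 3; order 3: 1; order 6: 3.
Total: 8.

8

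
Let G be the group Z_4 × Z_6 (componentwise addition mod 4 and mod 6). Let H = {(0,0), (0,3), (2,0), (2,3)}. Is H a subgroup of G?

Yes

|H| = 4 divides |G| = 24, consistent with Lagrange.
H contains the identity, every element's inverse is in H, and H is closed under +: it is a subgroup.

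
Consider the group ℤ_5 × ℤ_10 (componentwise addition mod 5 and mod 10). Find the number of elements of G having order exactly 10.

An element (a,b) has order lcm(ord(a), ord(b)); count pairs with lcm equal to 10.
Enumerating gives 24 such elements.

24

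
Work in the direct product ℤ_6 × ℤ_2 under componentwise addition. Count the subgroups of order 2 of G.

3

|G| = 12 and 2 | 12, so subgroups of order 2 are possible by Lagrange.
The subgroups of order 2 are: {(0,0), (0,1)}; {(0,0), (3,0)}; {(0,0), (3,1)}.
So G has 3 subgroups of order 2.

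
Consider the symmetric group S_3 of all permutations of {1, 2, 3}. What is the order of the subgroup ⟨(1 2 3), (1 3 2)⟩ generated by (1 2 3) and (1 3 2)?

3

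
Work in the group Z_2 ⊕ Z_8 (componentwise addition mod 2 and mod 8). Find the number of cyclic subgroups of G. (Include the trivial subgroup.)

Each element a generates a cyclic subgroup ⟨a⟩; distinct elements may generate the same one (a cyclic group of order d has φ(d) generators).
Cyclic subgroups by order — order 1: 1; order 2: 3; order 4: 2; order 8: 2.
Total: 8.

8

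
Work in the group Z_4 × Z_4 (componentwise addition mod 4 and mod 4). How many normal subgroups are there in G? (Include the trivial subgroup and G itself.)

15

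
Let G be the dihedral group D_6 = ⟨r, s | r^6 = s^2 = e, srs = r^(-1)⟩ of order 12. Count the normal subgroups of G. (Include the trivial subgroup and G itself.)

7

G has 16 subgroups. Checking conjugation-invariance by order — order 1: 1/1 normal; order 2: 1/7 normal; order 3: 1/1 normal; order 4: 0/3 normal; order 6: 3/3 normal; order 12: 1/1 normal.
Total normal subgroups: 7.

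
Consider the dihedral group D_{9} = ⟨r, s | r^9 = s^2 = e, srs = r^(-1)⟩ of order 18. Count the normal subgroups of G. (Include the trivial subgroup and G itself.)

4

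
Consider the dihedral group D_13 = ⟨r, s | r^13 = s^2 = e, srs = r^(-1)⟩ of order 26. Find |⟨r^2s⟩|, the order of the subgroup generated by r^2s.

2

Computing powers of r^2s: the smallest k with (r^2s)^k = e is k = 2.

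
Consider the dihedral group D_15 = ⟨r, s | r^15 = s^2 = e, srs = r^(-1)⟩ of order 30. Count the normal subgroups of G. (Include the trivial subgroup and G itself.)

G has 28 subgroups. Checking conjugation-invariance by order — order 1: 1/1 normal; order 2: 0/15 normal; order 3: 1/1 normal; order 5: 1/1 normal; order 6: 0/5 normal; order 10: 0/3 normal; order 15: 1/1 normal; order 30: 1/1 normal.
Total normal subgroups: 5.

5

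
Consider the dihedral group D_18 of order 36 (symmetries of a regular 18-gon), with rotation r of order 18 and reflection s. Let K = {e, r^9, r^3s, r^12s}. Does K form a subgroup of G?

Yes

|K| = 4 divides |G| = 36, consistent with Lagrange.
K contains the identity, every element's inverse is in K, and K is closed under ·: it is a subgroup.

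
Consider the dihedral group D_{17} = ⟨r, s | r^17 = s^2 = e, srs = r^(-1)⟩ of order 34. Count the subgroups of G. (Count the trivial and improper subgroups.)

20

|G| = 34, so by Lagrange every subgroup order divides 34. Divisors: 1, 2, 17, 34.
Subgroups by order — order 1: 1; order 2: 17; order 17: 1; order 34: 1.
Total: 1 + 17 + 1 + 1 = 20.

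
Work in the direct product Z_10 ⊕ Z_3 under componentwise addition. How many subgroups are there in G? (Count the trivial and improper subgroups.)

8

|G| = 30, so by Lagrange every subgroup order divides 30. Divisors: 1, 2, 3, 5, 6, 10, 15, 30.
Subgroups by order — order 1: 1; order 2: 1; order 3: 1; order 5: 1; order 6: 1; order 10: 1; order 15: 1; order 30: 1.
Total: 1 + 1 + 1 + 1 + 1 + 1 + 1 + 1 = 8.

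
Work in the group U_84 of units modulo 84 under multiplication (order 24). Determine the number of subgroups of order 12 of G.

7

|G| = 24 and 12 | 24, so subgroups of order 12 are possible by Lagrange.
The subgroups of order 12 are: {1, 11, 13, 23, 25, 37, 47, 59, 61, 71, 73, 83}; {1, 5, 11, 17, 19, 23, 25, 31, 37, 41, 55, 71}; {1, 11, 23, 25, 29, 37, 43, 53, 65, 67, 71, 79}; {1, 5, 13, 17, 25, 29, 37, 41, 53, 61, 65, 73}; … (7 in all).
So G has 7 subgroups of order 12.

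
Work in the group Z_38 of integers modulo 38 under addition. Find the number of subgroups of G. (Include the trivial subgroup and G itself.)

A cyclic group of order 38 has exactly one subgroup for each divisor of 38.
Divisors of 38: 1, 2, 19, 38.
So Z_38 has 4 subgroups.

4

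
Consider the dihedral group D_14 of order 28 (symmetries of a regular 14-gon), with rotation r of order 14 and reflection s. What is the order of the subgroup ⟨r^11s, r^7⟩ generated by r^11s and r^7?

4

|⟨r^11s⟩| = 2 and |⟨r^7⟩| = 2, so |H| is a multiple of lcm(2, 2) = 2 and divides |G| = 28.
Closing under the operation: H = {e, r^7, r^4s, r^11s}, so |H| = 4.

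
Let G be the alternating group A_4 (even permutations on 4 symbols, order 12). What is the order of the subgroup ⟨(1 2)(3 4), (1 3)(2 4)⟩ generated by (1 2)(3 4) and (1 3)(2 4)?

|⟨(1 2)(3 4)⟩| = 2 and |⟨(1 3)(2 4)⟩| = 2, so |H| is a multiple of lcm(2, 2) = 2 and divides |G| = 12.
Closing under the operation: H = {e, (1 2)(3 4), (1 3)(2 4), (1 4)(2 3)}, so |H| = 4.

4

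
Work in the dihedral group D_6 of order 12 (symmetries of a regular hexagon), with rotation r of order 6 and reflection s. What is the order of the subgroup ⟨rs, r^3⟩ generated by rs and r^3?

4

|⟨rs⟩| = 2 and |⟨r^3⟩| = 2, so |H| is a multiple of lcm(2, 2) = 2 and divides |G| = 12.
Closing under the operation: H = {e, r^3, rs, r^4s}, so |H| = 4.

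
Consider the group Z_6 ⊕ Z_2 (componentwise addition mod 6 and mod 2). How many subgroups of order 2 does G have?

|G| = 12 and 2 | 12, so subgroups of order 2 are possible by Lagrange.
The subgroups of order 2 are: {(0,0), (0,1)}; {(0,0), (3,0)}; {(0,0), (3,1)}.
So G has 3 subgroups of order 2.

3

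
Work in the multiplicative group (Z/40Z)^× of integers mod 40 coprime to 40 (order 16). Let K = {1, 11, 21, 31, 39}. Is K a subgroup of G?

No

|K| = 5 does not divide |G| = 16, so by Lagrange K is not a subgroup.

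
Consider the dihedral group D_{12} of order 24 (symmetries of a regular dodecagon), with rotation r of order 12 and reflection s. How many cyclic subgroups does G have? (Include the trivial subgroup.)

18

Group the elements of G by the cyclic subgroup they generate; each cyclic subgroup of order d accounts for φ(d) elements.
Cyclic subgroups by order — order 1: 1; order 2: 13; order 3: 1; order 4: 1; order 6: 1; order 12: 1.
Total: 18.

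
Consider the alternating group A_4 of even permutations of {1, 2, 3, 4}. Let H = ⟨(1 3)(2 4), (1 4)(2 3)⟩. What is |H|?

4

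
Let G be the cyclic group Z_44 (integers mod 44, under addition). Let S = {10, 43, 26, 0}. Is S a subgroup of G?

No

43 ∈ S but its inverse 1 ∉ S, so S is not a subgroup.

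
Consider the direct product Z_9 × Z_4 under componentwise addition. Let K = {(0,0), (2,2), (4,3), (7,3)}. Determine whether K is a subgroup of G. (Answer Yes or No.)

(4,3) ∈ K but its inverse (5,1) ∉ K, so K is not a subgroup.

No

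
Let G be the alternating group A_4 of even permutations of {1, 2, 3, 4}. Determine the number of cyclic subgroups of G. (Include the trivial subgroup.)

Each element a generates a cyclic subgroup ⟨a⟩; distinct elements may generate the same one (a cyclic group of order d has φ(d) generators).
Cyclic subgroups by order — order 1: 1; order 2: 3; order 3: 4.
Total: 8.

8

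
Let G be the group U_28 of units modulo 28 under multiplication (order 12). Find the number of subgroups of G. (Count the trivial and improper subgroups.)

|G| = 12, so by Lagrange every subgroup order divides 12. Divisors: 1, 2, 3, 4, 6, 12.
Subgroups by order — order 1: 1; order 2: 3; order 3: 1; order 4: 1; order 6: 3; order 12: 1.
Total: 1 + 3 + 1 + 1 + 3 + 1 = 10.

10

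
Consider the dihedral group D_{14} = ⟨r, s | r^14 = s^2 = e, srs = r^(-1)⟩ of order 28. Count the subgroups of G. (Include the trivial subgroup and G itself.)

|G| = 28, so by Lagrange every subgroup order divides 28. Divisors: 1, 2, 4, 7, 14, 28.
Subgroups by order — order 1: 1; order 2: 15; order 4: 7; order 7: 1; order 14: 3; order 28: 1.
Total: 1 + 15 + 7 + 1 + 3 + 1 = 28.

28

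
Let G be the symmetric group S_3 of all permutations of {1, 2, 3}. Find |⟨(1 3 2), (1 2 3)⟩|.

|⟨(1 3 2)⟩| = 3 and |⟨(1 2 3)⟩| = 3, so |H| is a multiple of lcm(3, 3) = 3 and divides |G| = 6.
Closing under the operation: H = {e, (1 2 3), (1 3 2)}, so |H| = 3.

3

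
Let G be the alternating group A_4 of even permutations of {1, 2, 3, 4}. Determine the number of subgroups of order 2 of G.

3

|G| = 12 and 2 | 12, so subgroups of order 2 are possible by Lagrange.
The subgroups of order 2 are: {e, (1 2)(3 4)}; {e, (1 3)(2 4)}; {e, (1 4)(2 3)}.
So G has 3 subgroups of order 2.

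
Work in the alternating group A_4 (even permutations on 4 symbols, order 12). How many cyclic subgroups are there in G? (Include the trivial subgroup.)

A cyclic subgroup of order d is generated by each of its φ(d) elements of order d, so the cyclic subgroups of order d number (#elements of order d)/φ(d).
Cyclic subgroups by order — order 1: 1; order 2: 3; order 3: 4.
Total: 8.

8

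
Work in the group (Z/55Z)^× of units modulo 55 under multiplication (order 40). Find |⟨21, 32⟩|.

8

|⟨21⟩| = 2 and |⟨32⟩| = 4, so |H| is a multiple of lcm(2, 4) = 4 and divides |G| = 40.
Closing under the operation: H = {1, 12, 21, 23, 32, 34, 43, 54}, so |H| = 8.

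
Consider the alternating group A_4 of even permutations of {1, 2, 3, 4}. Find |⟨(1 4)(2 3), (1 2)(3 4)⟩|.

|⟨(1 4)(2 3)⟩| = 2 and |⟨(1 2)(3 4)⟩| = 2, so |H| is a multiple of lcm(2, 2) = 2 and divides |G| = 12.
Closing under the operation: H = {e, (1 2)(3 4), (1 3)(2 4), (1 4)(2 3)}, so |H| = 4.

4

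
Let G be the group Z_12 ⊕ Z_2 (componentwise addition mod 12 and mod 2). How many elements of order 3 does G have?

An element (a,b) has order lcm(ord(a), ord(b)); count pairs with lcm equal to 3.
Enumerating gives 2 such elements.

2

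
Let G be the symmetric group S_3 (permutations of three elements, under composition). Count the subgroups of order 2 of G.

|G| = 6 and 2 | 6, so subgroups of order 2 are possible by Lagrange.
The subgroups of order 2 are: {e, (1 2)}; {e, (1 3)}; {e, (2 3)}.
So G has 3 subgroups of order 2.

3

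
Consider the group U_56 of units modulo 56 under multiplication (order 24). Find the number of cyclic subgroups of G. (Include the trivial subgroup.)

Each element a generates a cyclic subgroup ⟨a⟩; distinct elements may generate the same one (a cyclic group of order d has φ(d) generators).
Cyclic subgroups by order — order 1: 1; order 2: 7; order 3: 1; order 6: 7.
Total: 16.

16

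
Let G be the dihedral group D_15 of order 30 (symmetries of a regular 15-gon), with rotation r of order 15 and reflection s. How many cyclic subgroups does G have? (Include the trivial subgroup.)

Group the elements of G by the cyclic subgroup they generate; each cyclic subgroup of order d accounts for φ(d) elements.
Cyclic subgroups by order — order 1: 1; order 2: 15; order 3: 1; order 5: 1; order 15: 1.
Total: 19.

19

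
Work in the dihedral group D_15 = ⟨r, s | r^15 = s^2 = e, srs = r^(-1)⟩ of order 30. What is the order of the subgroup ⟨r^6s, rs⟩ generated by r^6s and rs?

|⟨r^6s⟩| = 2 and |⟨rs⟩| = 2, so |H| is a multiple of lcm(2, 2) = 2 and divides |G| = 30.
Closing under the operation: H = {e, r^5, r^10, rs, r^6s, r^11s}, so |H| = 6.

6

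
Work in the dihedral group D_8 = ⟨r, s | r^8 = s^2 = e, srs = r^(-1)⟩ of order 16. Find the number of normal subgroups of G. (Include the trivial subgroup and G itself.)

7

G has 19 subgroups. Checking conjugation-invariance by order — order 1: 1/1 normal; order 2: 1/9 normal; order 4: 1/5 normal; order 8: 3/3 normal; order 16: 1/1 normal.
Total normal subgroups: 7.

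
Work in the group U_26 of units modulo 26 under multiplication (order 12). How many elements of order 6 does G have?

The elements of order 6 are: 17, 23.
That's 2.

2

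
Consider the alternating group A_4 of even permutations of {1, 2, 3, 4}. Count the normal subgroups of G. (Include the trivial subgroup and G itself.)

G has 10 subgroups. Checking conjugation-invariance by order — order 1: 1/1 normal; order 2: 0/3 normal; order 3: 0/4 normal; order 4: 1/1 normal; order 12: 1/1 normal.
Total normal subgroups: 3.

3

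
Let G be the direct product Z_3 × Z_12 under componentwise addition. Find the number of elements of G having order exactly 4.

An element (a,b) has order lcm(ord(a), ord(b)); count pairs with lcm equal to 4.
Enumerating gives 2 such elements.

2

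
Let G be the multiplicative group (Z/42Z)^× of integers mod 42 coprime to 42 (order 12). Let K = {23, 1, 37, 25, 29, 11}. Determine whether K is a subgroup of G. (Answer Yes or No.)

Yes

|K| = 6 divides |G| = 12, consistent with Lagrange.
K contains the identity, every element's inverse is in K, and K is closed under ·: it is a subgroup.
In fact K = ⟨23⟩.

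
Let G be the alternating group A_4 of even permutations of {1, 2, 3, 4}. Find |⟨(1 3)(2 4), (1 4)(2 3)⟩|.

|⟨(1 3)(2 4)⟩| = 2 and |⟨(1 4)(2 3)⟩| = 2, so |H| is a multiple of lcm(2, 2) = 2 and divides |G| = 12.
Closing under the operation: H = {e, (1 2)(3 4), (1 3)(2 4), (1 4)(2 3)}, so |H| = 4.

4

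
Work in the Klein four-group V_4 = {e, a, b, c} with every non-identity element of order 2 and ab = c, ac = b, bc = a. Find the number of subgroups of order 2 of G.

|G| = 4 and 2 | 4, so subgroups of order 2 are possible by Lagrange.
The subgroups of order 2 are: {e, a}; {e, b}; {e, c}.
So G has 3 subgroups of order 2.

3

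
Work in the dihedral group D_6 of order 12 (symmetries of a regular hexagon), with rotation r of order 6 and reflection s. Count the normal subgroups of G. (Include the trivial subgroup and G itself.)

G has 16 subgroups. Checking conjugation-invariance by order — order 1: 1/1 normal; order 2: 1/7 normal; order 3: 1/1 normal; order 4: 0/3 normal; order 6: 3/3 normal; order 12: 1/1 normal.
Total normal subgroups: 7.

7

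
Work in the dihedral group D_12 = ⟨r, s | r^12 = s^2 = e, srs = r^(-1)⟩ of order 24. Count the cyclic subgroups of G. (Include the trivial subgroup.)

A cyclic subgroup of order d is generated by each of its φ(d) elements of order d, so the cyclic subgroups of order d number (#elements of order d)/φ(d).
Cyclic subgroups by order — order 1: 1; order 2: 13; order 3: 1; order 4: 1; order 6: 1; order 12: 1.
Total: 18.

18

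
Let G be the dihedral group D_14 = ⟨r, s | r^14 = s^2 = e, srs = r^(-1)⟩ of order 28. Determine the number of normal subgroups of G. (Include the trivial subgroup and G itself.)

7

G has 28 subgroups. Checking conjugation-invariance by order — order 1: 1/1 normal; order 2: 1/15 normal; order 4: 0/7 normal; order 7: 1/1 normal; order 14: 3/3 normal; order 28: 1/1 normal.
Total normal subgroups: 7.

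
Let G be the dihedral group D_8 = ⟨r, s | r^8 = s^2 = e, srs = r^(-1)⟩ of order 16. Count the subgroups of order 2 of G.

|G| = 16 and 2 | 16, so subgroups of order 2 are possible by Lagrange.
The subgroups of order 2 are: {e, r^2s}; {e, r^3s}; {e, r^4}; {e, r^4s}; … (9 in all).
So G has 9 subgroups of order 2.

9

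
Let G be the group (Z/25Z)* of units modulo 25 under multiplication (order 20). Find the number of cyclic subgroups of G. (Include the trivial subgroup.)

6

Each element a generates a cyclic subgroup ⟨a⟩; distinct elements may generate the same one (a cyclic group of order d has φ(d) generators).
Cyclic subgroups by order — order 1: 1; order 2: 1; order 4: 1; order 5: 1; order 10: 1; order 20: 1.
Total: 6.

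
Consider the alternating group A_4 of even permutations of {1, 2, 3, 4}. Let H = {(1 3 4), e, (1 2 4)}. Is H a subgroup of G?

No

(1 3 4) ∈ H but its inverse (1 4 3) ∉ H, so H is not a subgroup.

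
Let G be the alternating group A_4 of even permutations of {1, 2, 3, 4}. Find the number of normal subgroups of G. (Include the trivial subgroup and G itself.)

3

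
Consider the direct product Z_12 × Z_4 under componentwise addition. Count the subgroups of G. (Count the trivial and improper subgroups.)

|G| = 48, so by Lagrange every subgroup order divides 48. Divisors: 1, 2, 3, 4, 6, 8, 12, 16, 24, 48.
Subgroups by order — order 1: 1; order 2: 3; order 3: 1; order 4: 7; order 6: 3; order 8: 3; order 12: 7; order 16: 1; order 24: 3; order 48: 1.
Total: 1 + 3 + 1 + 7 + 3 + 3 + 7 + 1 + 3 + 1 = 30.

30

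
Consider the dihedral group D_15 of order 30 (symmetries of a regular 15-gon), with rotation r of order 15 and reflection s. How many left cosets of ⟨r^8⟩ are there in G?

|⟨r^8⟩| = 15 and |G| = 30.
By Lagrange, [G : H] = |G|/|H| = 30/15 = 2.

2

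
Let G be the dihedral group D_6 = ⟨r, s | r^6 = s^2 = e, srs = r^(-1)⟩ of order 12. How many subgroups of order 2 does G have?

7

|G| = 12 and 2 | 12, so subgroups of order 2 are possible by Lagrange.
The subgroups of order 2 are: {e, r^2s}; {e, r^3}; {e, r^3s}; {e, r^4s}; … (7 in all).
So G has 7 subgroups of order 2.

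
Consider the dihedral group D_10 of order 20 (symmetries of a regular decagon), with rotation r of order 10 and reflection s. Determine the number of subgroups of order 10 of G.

3

|G| = 20 and 10 | 20, so subgroups of order 10 are possible by Lagrange.
The subgroups of order 10 are: {e, r, r^2, r^3, r^4, r^5, r^6, r^7, r^8, r^9}; {e, r^2, r^4, r^6, r^8, s, r^2s, r^4s, r^6s, r^8s}; {e, r^2, r^4, r^6, r^8, rs, r^3s, r^5s, r^7s, r^9s}.
So G has 3 subgroups of order 10.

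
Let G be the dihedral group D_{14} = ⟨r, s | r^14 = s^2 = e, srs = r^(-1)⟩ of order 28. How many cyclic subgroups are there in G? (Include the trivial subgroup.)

18

Each element a generates a cyclic subgroup ⟨a⟩; distinct elements may generate the same one (a cyclic group of order d has φ(d) generators).
Cyclic subgroups by order — order 1: 1; order 2: 15; order 7: 1; order 14: 1.
Total: 18.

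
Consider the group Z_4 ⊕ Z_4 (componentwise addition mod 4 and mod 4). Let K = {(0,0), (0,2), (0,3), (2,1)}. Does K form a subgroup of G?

No

(2,1) ∈ K but its inverse (2,3) ∉ K, so K is not a subgroup.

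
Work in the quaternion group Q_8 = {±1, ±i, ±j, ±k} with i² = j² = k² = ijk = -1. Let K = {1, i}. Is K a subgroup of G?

i ∈ K but its inverse -i ∉ K, so K is not a subgroup.

No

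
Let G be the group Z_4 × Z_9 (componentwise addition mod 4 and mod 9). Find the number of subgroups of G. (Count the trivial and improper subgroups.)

9

|G| = 36, so by Lagrange every subgroup order divides 36. Divisors: 1, 2, 3, 4, 6, 9, 12, 18, 36.
Subgroups by order — order 1: 1; order 2: 1; order 3: 1; order 4: 1; order 6: 1; order 9: 1; order 12: 1; order 18: 1; order 36: 1.
Total: 1 + 1 + 1 + 1 + 1 + 1 + 1 + 1 + 1 = 9.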